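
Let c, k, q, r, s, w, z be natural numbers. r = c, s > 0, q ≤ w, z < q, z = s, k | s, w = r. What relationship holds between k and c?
k < c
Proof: Since k | s and s > 0, k ≤ s. z = s and z < q, hence s < q. q ≤ w, so s < w. w = r, so s < r. r = c, so s < c. k ≤ s, so k < c.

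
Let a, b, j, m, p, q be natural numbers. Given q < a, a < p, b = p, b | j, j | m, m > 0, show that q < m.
q < a and a < p, so q < p. Because b = p and b | j, p | j. Since j | m, p | m. m > 0, so p ≤ m. Since q < p, q < m.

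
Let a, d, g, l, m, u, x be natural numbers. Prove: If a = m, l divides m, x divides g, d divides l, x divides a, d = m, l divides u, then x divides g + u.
d = m and d divides l, hence m divides l. l divides m, so m = l. Because a = m and x divides a, x divides m. m = l, so x divides l. Since l divides u, x divides u. Since x divides g, x divides g + u.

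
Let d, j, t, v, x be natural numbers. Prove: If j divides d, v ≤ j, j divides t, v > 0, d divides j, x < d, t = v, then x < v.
Since d divides j and j divides d, d = j. Because t = v and j divides t, j divides v. v > 0, so j ≤ v. Since v ≤ j, j = v. Since d = j, d = v. Since x < d, x < v.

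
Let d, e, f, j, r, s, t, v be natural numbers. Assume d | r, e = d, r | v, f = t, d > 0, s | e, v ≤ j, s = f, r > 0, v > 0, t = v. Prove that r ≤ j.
s = f and f = t, thus s = t. Since t = v, s = v. e = d and s | e, hence s | d. From d > 0, s ≤ d. Because d | r and r > 0, d ≤ r. Since s ≤ d, s ≤ r. From s = v, v ≤ r. Because r | v and v > 0, r ≤ v. Since v ≤ r, v = r. Since v ≤ j, r ≤ j.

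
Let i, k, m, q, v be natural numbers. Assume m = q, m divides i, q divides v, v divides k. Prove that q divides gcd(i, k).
m = q and m divides i, hence q divides i. q divides v and v divides k, therefore q divides k. q divides i, so q divides gcd(i, k).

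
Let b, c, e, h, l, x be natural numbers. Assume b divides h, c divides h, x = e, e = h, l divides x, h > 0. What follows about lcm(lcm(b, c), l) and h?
lcm(lcm(b, c), l) ≤ h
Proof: Since b divides h and c divides h, lcm(b, c) divides h. Because x = e and e = h, x = h. l divides x, so l divides h. Since lcm(b, c) divides h, lcm(lcm(b, c), l) divides h. h > 0, so lcm(lcm(b, c), l) ≤ h.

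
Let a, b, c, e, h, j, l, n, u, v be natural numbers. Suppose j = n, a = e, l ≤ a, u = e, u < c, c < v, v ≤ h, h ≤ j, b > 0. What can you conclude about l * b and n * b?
l * b < n * b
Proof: a = e and l ≤ a, hence l ≤ e. u < c and c < v, so u < v. u = e, so e < v. Since v ≤ h, e < h. l ≤ e, so l < h. Since h ≤ j, l < j. j = n, so l < n. Combined with b > 0, by multiplying by a positive, l * b < n * b.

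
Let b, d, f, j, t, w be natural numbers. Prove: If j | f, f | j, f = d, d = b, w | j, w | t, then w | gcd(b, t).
From j | f and f | j, j = f. f = d, so j = d. Since d = b, j = b. Since w | j, w | b. Since w | t, w | gcd(b, t).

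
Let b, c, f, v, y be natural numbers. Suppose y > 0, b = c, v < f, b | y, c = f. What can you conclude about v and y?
v < y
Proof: b = c and c = f, so b = f. b | y, so f | y. y > 0, so f ≤ y. Since v < f, v < y.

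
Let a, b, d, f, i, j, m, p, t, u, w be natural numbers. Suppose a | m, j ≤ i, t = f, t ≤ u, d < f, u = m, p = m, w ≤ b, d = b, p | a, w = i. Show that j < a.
w = i and w ≤ b, hence i ≤ b. j ≤ i, so j ≤ b. p = m and p | a, hence m | a. a | m, so m = a. d = b and d < f, therefore b < f. t = f and t ≤ u, hence f ≤ u. u = m, so f ≤ m. Since b < f, b < m. m = a, so b < a. Since j ≤ b, j < a.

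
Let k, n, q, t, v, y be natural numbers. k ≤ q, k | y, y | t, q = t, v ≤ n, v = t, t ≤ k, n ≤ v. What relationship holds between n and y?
n = y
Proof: n ≤ v and v ≤ n, hence n = v. Since v = t, n = t. q = t and k ≤ q, hence k ≤ t. Since t ≤ k, k = t. Since k | y, t | y. From y | t, t = y. n = t, so n = y.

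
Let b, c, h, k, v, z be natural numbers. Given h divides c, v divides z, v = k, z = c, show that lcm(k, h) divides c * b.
v = k and v divides z, therefore k divides z. Since z = c, k divides c. Since h divides c, lcm(k, h) divides c. Then lcm(k, h) divides c * b.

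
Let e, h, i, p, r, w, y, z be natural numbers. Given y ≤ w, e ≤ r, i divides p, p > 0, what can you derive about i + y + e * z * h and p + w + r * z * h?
i + y + e * z * h ≤ p + w + r * z * h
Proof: From i divides p and p > 0, i ≤ p. e ≤ r. By multiplying by a non-negative, e * z ≤ r * z. By multiplying by a non-negative, e * z * h ≤ r * z * h. From y ≤ w, y + e * z * h ≤ w + r * z * h. From i ≤ p, i + y + e * z * h ≤ p + w + r * z * h.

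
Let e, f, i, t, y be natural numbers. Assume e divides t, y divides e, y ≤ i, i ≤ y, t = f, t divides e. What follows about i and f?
i divides f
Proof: e divides t and t divides e, hence e = t. t = f, so e = f. y ≤ i and i ≤ y, hence y = i. From y divides e, i divides e. Because e = f, i divides f.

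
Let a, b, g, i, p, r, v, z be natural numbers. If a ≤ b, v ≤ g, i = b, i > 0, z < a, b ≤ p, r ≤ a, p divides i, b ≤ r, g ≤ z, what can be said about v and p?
v < p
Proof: b ≤ r and r ≤ a, so b ≤ a. Since a ≤ b, a = b. From p divides i and i > 0, p ≤ i. i = b, so p ≤ b. Since b ≤ p, b = p. a = b, so a = p. Because g ≤ z and z < a, g < a. v ≤ g, so v < a. Since a = p, v < p.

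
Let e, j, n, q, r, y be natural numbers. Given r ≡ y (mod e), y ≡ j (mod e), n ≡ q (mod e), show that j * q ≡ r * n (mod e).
Since r ≡ y (mod e) and y ≡ j (mod e), r ≡ j (mod e). n ≡ q (mod e), so r * n ≡ j * q (mod e). Then j * q ≡ r * n (mod e).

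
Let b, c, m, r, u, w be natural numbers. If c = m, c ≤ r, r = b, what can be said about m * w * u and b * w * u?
m * w * u ≤ b * w * u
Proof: r = b and c ≤ r, therefore c ≤ b. Since c = m, m ≤ b. Then m * w ≤ b * w. Then m * w * u ≤ b * w * u.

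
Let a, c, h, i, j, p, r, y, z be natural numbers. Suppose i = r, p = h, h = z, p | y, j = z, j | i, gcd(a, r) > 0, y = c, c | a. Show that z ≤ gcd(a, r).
p = h and h = z, hence p = z. y = c and p | y, hence p | c. c | a, so p | a. Because p = z, z | a. i = r and j | i, therefore j | r. Since j = z, z | r. z | a, so z | gcd(a, r). Because gcd(a, r) > 0, z ≤ gcd(a, r).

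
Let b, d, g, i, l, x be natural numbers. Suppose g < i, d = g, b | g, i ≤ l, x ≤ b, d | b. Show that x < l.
d = g and d | b, hence g | b. b | g, so g = b. g < i and i ≤ l, thus g < l. g = b, so b < l. Since x ≤ b, x < l.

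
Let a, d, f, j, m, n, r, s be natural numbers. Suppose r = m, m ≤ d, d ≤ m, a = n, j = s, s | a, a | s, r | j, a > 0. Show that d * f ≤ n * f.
m ≤ d and d ≤ m, therefore m = d. From r = m, r = d. s | a and a | s, thus s = a. Since j = s, j = a. r | j, so r | a. Since a > 0, r ≤ a. a = n, so r ≤ n. r = d, so d ≤ n. Then d * f ≤ n * f.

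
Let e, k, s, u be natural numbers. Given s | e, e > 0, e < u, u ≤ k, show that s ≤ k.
s | e and e > 0, hence s ≤ e. Since e < u, s < u. Since u ≤ k, s < k. Then s ≤ k.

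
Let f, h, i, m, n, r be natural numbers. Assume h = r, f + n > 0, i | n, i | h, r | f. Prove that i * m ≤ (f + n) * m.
h = r and i | h, therefore i | r. r | f, so i | f. Since i | n, i | f + n. Since f + n > 0, i ≤ f + n. Then i * m ≤ (f + n) * m.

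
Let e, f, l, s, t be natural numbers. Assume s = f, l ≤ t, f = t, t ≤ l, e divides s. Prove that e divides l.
s = f and f = t, hence s = t. t ≤ l and l ≤ t, therefore t = l. Since s = t, s = l. Since e divides s, e divides l.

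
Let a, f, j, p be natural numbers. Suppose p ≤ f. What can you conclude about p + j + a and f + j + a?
p + j + a ≤ f + j + a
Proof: p ≤ f, therefore p + j ≤ f + j. Then p + j + a ≤ f + j + a.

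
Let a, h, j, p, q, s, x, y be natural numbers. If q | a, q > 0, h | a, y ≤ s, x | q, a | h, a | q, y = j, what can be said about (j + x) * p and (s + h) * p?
(j + x) * p ≤ (s + h) * p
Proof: Because y = j and y ≤ s, j ≤ s. q | a and a | q, therefore q = a. Because a | h and h | a, a = h. Since q = a, q = h. x | q and q > 0, therefore x ≤ q. q = h, so x ≤ h. From j ≤ s, j + x ≤ s + h. Then (j + x) * p ≤ (s + h) * p.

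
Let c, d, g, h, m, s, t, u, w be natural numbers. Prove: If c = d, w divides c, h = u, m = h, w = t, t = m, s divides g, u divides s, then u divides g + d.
Since u divides s and s divides g, u divides g. t = m and m = h, thus t = h. w = t and w divides c, so t divides c. t = h, so h divides c. Since h = u, u divides c. Since c = d, u divides d. u divides g, so u divides g + d.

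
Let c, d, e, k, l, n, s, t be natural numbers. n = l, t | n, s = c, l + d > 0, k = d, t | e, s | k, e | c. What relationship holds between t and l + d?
t ≤ l + d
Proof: n = l and t | n, so t | l. s = c and s | k, therefore c | k. e | c, so e | k. Since k = d, e | d. t | e, so t | d. t | l, so t | l + d. Since l + d > 0, t ≤ l + d.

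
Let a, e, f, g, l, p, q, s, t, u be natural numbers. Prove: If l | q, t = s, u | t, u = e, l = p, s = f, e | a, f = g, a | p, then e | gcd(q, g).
e | a and a | p, so e | p. Because l = p and l | q, p | q. e | p, so e | q. s = f and f = g, therefore s = g. t = s and u | t, so u | s. From u = e, e | s. From s = g, e | g. e | q, so e | gcd(q, g).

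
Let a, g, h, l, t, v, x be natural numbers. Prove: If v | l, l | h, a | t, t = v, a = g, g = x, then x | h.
Because a = g and g = x, a = x. t = v and a | t, therefore a | v. v | l, so a | l. l | h, so a | h. a = x, so x | h.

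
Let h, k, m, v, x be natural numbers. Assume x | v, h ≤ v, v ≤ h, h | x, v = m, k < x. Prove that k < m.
h ≤ v and v ≤ h, therefore h = v. h | x, so v | x. x | v, so x = v. v = m, so x = m. k < x, so k < m.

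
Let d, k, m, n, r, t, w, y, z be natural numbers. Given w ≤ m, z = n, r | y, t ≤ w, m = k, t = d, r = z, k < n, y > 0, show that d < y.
From t ≤ w and w ≤ m, t ≤ m. Since t = d, d ≤ m. m = k, so d ≤ k. r = z and z = n, so r = n. From r | y, n | y. Since y > 0, n ≤ y. k < n, so k < y. d ≤ k, so d < y.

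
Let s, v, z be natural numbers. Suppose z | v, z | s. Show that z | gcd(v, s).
Because z | v and z | s, because common divisors divide the gcd, z | gcd(v, s).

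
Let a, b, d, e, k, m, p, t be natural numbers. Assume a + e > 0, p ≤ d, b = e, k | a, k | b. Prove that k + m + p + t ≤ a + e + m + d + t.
b = e and k | b, so k | e. Since k | a, k | a + e. Because a + e > 0, k ≤ a + e. Then k + m ≤ a + e + m. Because p ≤ d, k + m + p ≤ a + e + m + d. Then k + m + p + t ≤ a + e + m + d + t.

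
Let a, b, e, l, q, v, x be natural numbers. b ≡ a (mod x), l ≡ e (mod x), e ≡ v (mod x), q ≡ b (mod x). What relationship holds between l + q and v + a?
l + q ≡ v + a (mod x)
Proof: l ≡ e (mod x) and e ≡ v (mod x), so l ≡ v (mod x). q ≡ b (mod x) and b ≡ a (mod x), thus q ≡ a (mod x). Since l ≡ v (mod x), by adding congruences, l + q ≡ v + a (mod x).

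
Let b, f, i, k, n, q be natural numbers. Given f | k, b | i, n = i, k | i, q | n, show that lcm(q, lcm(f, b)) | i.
Since n = i and q | n, q | i. f | k and k | i, hence f | i. Because b | i, lcm(f, b) | i. q | i, so lcm(q, lcm(f, b)) | i.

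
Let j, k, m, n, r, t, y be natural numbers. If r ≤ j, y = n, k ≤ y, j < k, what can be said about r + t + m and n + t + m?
r + t + m < n + t + m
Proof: Since r ≤ j and j < k, r < k. y = n and k ≤ y, hence k ≤ n. Since r < k, r < n. Then r + t < n + t. Then r + t + m < n + t + m.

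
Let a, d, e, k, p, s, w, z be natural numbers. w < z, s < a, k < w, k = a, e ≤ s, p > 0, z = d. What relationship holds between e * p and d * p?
e * p < d * p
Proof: e ≤ s and s < a, so e < a. From k = a and k < w, a < w. Since e < a, e < w. Since w < z, e < z. Since z = d, e < d. Since p > 0, e * p < d * p.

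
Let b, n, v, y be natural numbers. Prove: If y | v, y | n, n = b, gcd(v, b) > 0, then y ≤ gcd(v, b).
Because n = b and y | n, y | b. y | v, so y | gcd(v, b). gcd(v, b) > 0, so y ≤ gcd(v, b).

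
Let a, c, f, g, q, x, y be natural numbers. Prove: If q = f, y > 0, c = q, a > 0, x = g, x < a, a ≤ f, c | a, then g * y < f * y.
From c = q and q = f, c = f. Since c | a, f | a. a > 0, so f ≤ a. Since a ≤ f, a = f. Because x = g and x < a, g < a. From a = f, g < f. y > 0, so g * y < f * y.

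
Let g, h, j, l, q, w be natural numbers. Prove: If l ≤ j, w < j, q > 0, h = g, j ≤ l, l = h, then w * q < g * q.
j ≤ l and l ≤ j, thus j = l. Because l = h and h = g, l = g. Since j = l, j = g. w < j, so w < g. From q > 0, by multiplying by a positive, w * q < g * q.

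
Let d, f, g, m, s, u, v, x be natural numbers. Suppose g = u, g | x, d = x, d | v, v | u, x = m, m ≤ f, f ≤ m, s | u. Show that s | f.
Since g = u and g | x, u | x. Since d = x and d | v, x | v. Since v | u, x | u. u | x, so u = x. Because x = m, u = m. m ≤ f and f ≤ m, therefore m = f. Since u = m, u = f. s | u, so s | f.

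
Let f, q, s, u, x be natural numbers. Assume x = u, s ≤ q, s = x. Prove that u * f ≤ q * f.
Since s = x and s ≤ q, x ≤ q. x = u, so u ≤ q. By multiplying by a non-negative, u * f ≤ q * f.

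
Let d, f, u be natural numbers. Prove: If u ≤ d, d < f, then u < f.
u ≤ d and d < f. By transitivity, u < f.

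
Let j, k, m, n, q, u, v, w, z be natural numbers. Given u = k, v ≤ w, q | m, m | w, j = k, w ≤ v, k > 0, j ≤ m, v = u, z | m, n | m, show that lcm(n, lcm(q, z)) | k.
Since w ≤ v and v ≤ w, w = v. From v = u, w = u. Since m | w, m | u. Since u = k, m | k. Since k > 0, m ≤ k. j = k and j ≤ m, hence k ≤ m. Since m ≤ k, m = k. q | m and z | m, hence lcm(q, z) | m. Since n | m, lcm(n, lcm(q, z)) | m. m = k, so lcm(n, lcm(q, z)) | k.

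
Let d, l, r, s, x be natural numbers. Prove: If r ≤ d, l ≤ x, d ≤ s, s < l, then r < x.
r ≤ d and d ≤ s, hence r ≤ s. s < l and l ≤ x, therefore s < x. Because r ≤ s, r < x.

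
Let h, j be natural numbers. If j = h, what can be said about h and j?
h = j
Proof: Since j = h, by symmetry, h = j.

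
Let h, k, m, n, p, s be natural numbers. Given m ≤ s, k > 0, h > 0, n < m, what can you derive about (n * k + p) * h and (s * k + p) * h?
(n * k + p) * h < (s * k + p) * h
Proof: From n < m and m ≤ s, n < s. k > 0, so n * k < s * k. Then n * k + p < s * k + p. Since h > 0, (n * k + p) * h < (s * k + p) * h.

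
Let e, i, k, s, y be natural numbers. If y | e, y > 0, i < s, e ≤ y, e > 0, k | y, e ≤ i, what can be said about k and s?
k < s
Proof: Since y | e and e > 0, y ≤ e. Since e ≤ y, y = e. Because k | y and y > 0, k ≤ y. Since y = e, k ≤ e. e ≤ i and i < s, hence e < s. Because k ≤ e, k < s.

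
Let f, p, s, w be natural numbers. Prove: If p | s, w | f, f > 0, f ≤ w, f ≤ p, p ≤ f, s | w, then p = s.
w | f and f > 0, hence w ≤ f. f ≤ w, so w = f. Since f ≤ p and p ≤ f, f = p. w = f, so w = p. s | w, so s | p. Since p | s, p = s.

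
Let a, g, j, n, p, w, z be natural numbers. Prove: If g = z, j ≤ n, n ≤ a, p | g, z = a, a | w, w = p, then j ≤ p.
w = p and a | w, hence a | p. Because g = z and z = a, g = a. p | g, so p | a. a | p, so a = p. j ≤ n and n ≤ a, hence j ≤ a. From a = p, j ≤ p.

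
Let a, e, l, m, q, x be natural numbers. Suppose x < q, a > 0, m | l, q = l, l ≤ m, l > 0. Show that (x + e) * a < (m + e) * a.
From m | l and l > 0, m ≤ l. Since l ≤ m, l = m. Since q = l, q = m. x < q, so x < m. Then x + e < m + e. Since a > 0, (x + e) * a < (m + e) * a.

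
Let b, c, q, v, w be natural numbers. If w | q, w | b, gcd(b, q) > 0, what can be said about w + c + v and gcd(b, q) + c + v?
w + c + v ≤ gcd(b, q) + c + v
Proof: w | b and w | q, thus w | gcd(b, q). Because gcd(b, q) > 0, w ≤ gcd(b, q). Then w + c ≤ gcd(b, q) + c. Then w + c + v ≤ gcd(b, q) + c + v.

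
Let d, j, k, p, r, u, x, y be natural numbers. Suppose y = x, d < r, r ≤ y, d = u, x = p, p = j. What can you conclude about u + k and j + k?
u + k < j + k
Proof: y = x and x = p, hence y = p. Because p = j, y = j. From d < r and r ≤ y, d < y. Since d = u, u < y. Since y = j, u < j. Then u + k < j + k.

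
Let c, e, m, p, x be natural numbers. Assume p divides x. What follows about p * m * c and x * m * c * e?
p * m * c divides x * m * c * e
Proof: Since p divides x, p * m divides x * m. Then p * m * c divides x * m * c. Then p * m * c divides x * m * c * e.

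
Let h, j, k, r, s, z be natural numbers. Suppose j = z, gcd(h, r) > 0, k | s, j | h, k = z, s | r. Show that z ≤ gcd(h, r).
From j = z and j | h, z | h. From k | s and s | r, k | r. Since k = z, z | r. From z | h, z | gcd(h, r). Since gcd(h, r) > 0, z ≤ gcd(h, r).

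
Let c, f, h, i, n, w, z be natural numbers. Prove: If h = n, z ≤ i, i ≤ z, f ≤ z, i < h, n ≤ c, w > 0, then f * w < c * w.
z ≤ i and i ≤ z, therefore z = i. f ≤ z, so f ≤ i. From i < h, f < h. From h = n, f < n. n ≤ c, so f < c. Combined with w > 0, by multiplying by a positive, f * w < c * w.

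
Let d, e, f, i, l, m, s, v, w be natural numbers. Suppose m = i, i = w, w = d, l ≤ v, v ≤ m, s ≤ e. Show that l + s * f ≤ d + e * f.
m = i and i = w, thus m = w. w = d, so m = d. l ≤ v and v ≤ m, thus l ≤ m. m = d, so l ≤ d. s ≤ e, therefore s * f ≤ e * f. Because l ≤ d, l + s * f ≤ d + e * f.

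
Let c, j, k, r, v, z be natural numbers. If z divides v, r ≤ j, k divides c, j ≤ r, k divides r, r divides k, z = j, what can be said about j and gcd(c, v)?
j divides gcd(c, v)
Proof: From k divides r and r divides k, k = r. r ≤ j and j ≤ r, hence r = j. Since k = r, k = j. k divides c, so j divides c. From z = j and z divides v, j divides v. j divides c, so j divides gcd(c, v).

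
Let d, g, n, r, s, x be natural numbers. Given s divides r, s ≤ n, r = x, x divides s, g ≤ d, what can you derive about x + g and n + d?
x + g ≤ n + d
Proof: r = x and s divides r, so s divides x. Since x divides s, s = x. s ≤ n, so x ≤ n. Since g ≤ d, x + g ≤ n + d.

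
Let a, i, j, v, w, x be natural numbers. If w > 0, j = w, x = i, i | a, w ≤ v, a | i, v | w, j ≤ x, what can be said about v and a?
v ≤ a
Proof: Because v | w and w > 0, v ≤ w. Since w ≤ v, w = v. j = w, so j = v. i | a and a | i, hence i = a. x = i, so x = a. Since j ≤ x, j ≤ a. j = v, so v ≤ a.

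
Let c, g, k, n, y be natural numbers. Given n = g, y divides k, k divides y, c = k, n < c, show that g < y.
k divides y and y divides k, so k = y. Since c = k, c = y. n = g and n < c, hence g < c. From c = y, g < y.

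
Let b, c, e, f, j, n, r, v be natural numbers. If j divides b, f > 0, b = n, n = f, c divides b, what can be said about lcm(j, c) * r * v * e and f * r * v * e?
lcm(j, c) * r * v * e ≤ f * r * v * e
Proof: b = n and n = f, therefore b = f. Because j divides b and c divides b, lcm(j, c) divides b. b = f, so lcm(j, c) divides f. Since f > 0, lcm(j, c) ≤ f. By multiplying by a non-negative, lcm(j, c) * r ≤ f * r. By multiplying by a non-negative, lcm(j, c) * r * v ≤ f * r * v. By multiplying by a non-negative, lcm(j, c) * r * v * e ≤ f * r * v * e.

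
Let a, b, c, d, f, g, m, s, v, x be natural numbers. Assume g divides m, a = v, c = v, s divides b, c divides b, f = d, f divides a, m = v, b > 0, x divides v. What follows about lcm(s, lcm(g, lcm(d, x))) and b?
lcm(s, lcm(g, lcm(d, x))) ≤ b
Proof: m = v and g divides m, therefore g divides v. f = d and f divides a, thus d divides a. From a = v, d divides v. From x divides v, lcm(d, x) divides v. Because g divides v, lcm(g, lcm(d, x)) divides v. Since c = v and c divides b, v divides b. Since lcm(g, lcm(d, x)) divides v, lcm(g, lcm(d, x)) divides b. s divides b, so lcm(s, lcm(g, lcm(d, x))) divides b. b > 0, so lcm(s, lcm(g, lcm(d, x))) ≤ b.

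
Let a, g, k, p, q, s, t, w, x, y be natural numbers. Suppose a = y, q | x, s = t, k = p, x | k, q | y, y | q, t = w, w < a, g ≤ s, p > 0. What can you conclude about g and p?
g < p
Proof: Because s = t and t = w, s = w. g ≤ s, so g ≤ w. a = y and w < a, so w < y. Because q | y and y | q, q = y. Since q | x and x | k, q | k. k = p, so q | p. q = y, so y | p. p > 0, so y ≤ p. Since w < y, w < p. g ≤ w, so g < p.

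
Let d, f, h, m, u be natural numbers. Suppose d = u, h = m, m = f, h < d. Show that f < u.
h = m and m = f, thus h = f. h < d, so f < d. d = u, so f < u.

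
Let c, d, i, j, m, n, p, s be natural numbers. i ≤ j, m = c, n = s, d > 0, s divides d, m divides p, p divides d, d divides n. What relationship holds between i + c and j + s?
i + c ≤ j + s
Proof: n = s and d divides n, so d divides s. Since s divides d, d = s. m = c and m divides p, therefore c divides p. Since p divides d, c divides d. d > 0, so c ≤ d. From d = s, c ≤ s. Since i ≤ j, i + c ≤ j + s.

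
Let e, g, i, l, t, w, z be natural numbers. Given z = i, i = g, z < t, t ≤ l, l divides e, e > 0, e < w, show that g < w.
Since z = i and i = g, z = g. z < t and t ≤ l, hence z < l. Since z = g, g < l. l divides e and e > 0, hence l ≤ e. From e < w, l < w. g < l, so g < w.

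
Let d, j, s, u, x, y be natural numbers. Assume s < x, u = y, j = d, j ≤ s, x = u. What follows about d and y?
d < y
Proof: Because x = u and s < x, s < u. Since j ≤ s, j < u. Since j = d, d < u. Since u = y, d < y.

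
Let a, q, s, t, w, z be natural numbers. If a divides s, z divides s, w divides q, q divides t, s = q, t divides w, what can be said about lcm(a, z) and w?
lcm(a, z) divides w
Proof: From q divides t and t divides w, q divides w. w divides q, so q = w. Since a divides s and z divides s, lcm(a, z) divides s. Since s = q, lcm(a, z) divides q. q = w, so lcm(a, z) divides w.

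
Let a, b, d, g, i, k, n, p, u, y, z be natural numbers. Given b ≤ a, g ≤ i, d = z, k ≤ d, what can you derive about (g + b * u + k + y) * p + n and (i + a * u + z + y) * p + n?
(g + b * u + k + y) * p + n ≤ (i + a * u + z + y) * p + n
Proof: From b ≤ a, b * u ≤ a * u. Since d = z and k ≤ d, k ≤ z. b * u ≤ a * u, so b * u + k ≤ a * u + z. g ≤ i, so g + b * u + k ≤ i + a * u + z. Then g + b * u + k + y ≤ i + a * u + z + y. Then (g + b * u + k + y) * p ≤ (i + a * u + z + y) * p. Then (g + b * u + k + y) * p + n ≤ (i + a * u + z + y) * p + n.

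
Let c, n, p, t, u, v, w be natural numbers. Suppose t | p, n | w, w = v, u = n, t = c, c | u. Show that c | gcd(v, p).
Because u = n and c | u, c | n. Because w = v and n | w, n | v. c | n, so c | v. t = c and t | p, thus c | p. c | v, so c | gcd(v, p).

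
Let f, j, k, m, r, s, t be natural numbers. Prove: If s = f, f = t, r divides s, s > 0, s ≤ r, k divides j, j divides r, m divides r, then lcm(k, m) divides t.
Since s = f and f = t, s = t. From r divides s and s > 0, r ≤ s. s ≤ r, so r = s. k divides j and j divides r, therefore k divides r. Since m divides r, lcm(k, m) divides r. r = s, so lcm(k, m) divides s. Since s = t, lcm(k, m) divides t.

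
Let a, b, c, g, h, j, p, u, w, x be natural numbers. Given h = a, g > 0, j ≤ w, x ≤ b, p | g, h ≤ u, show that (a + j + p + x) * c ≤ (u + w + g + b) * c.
Because h = a and h ≤ u, a ≤ u. j ≤ w, so a + j ≤ u + w. From p | g and g > 0, p ≤ g. a + j ≤ u + w, so a + j + p ≤ u + w + g. x ≤ b, so a + j + p + x ≤ u + w + g + b. Then (a + j + p + x) * c ≤ (u + w + g + b) * c.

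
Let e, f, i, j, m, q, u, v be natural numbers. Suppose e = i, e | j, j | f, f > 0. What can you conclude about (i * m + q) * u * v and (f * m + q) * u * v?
(i * m + q) * u * v ≤ (f * m + q) * u * v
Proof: e | j and j | f, so e | f. e = i, so i | f. Since f > 0, i ≤ f. Then i * m ≤ f * m. Then i * m + q ≤ f * m + q. Then (i * m + q) * u ≤ (f * m + q) * u. Then (i * m + q) * u * v ≤ (f * m + q) * u * v.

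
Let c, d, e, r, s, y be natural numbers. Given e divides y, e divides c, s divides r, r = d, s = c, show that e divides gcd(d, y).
s = c and s divides r, therefore c divides r. e divides c, so e divides r. Since r = d, e divides d. Since e divides y, e divides gcd(d, y).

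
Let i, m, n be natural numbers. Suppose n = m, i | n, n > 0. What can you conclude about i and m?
i ≤ m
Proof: i | n and n > 0, therefore i ≤ n. Since n = m, i ≤ m.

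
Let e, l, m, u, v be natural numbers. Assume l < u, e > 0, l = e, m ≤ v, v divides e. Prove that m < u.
Because v divides e and e > 0, v ≤ e. m ≤ v, so m ≤ e. l = e and l < u, hence e < u. m ≤ e, so m < u.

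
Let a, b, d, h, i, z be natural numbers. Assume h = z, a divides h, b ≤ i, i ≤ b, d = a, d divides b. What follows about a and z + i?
a divides z + i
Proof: From h = z and a divides h, a divides z. b ≤ i and i ≤ b, so b = i. d = a and d divides b, hence a divides b. b = i, so a divides i. Since a divides z, a divides z + i.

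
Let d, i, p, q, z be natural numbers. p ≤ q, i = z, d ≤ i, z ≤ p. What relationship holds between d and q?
d ≤ q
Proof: i = z and d ≤ i, therefore d ≤ z. Since z ≤ p, d ≤ p. Since p ≤ q, d ≤ q.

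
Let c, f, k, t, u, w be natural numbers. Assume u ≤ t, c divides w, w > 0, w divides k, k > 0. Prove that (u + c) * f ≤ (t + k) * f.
c divides w and w > 0, thus c ≤ w. w divides k and k > 0, thus w ≤ k. From c ≤ w, c ≤ k. u ≤ t, so u + c ≤ t + k. By multiplying by a non-negative, (u + c) * f ≤ (t + k) * f.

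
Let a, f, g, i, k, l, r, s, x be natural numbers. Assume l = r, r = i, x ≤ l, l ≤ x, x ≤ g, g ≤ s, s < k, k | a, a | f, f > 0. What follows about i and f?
i < f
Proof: l = r and r = i, therefore l = i. x ≤ l and l ≤ x, thus x = l. Since x ≤ g, l ≤ g. From g ≤ s and s < k, g < k. Because k | a and a | f, k | f. Since f > 0, k ≤ f. Since g < k, g < f. l ≤ g, so l < f. Since l = i, i < f.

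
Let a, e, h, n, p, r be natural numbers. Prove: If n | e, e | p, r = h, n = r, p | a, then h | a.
n = r and r = h, thus n = h. n | e and e | p, therefore n | p. Since p | a, n | a. Since n = h, h | a.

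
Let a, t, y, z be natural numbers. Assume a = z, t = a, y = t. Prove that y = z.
y = t and t = a, therefore y = a. Since a = z, y = z.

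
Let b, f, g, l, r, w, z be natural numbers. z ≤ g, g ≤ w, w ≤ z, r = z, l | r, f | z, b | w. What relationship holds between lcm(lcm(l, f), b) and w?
lcm(lcm(l, f), b) | w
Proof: z ≤ g and g ≤ w, hence z ≤ w. w ≤ z, so z = w. Since r = z and l | r, l | z. Since f | z, lcm(l, f) | z. Since z = w, lcm(l, f) | w. From b | w, lcm(lcm(l, f), b) | w.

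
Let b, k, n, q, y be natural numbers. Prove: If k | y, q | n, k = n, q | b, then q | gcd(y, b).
k = n and k | y, thus n | y. Since q | n, q | y. q | b, so q | gcd(y, b).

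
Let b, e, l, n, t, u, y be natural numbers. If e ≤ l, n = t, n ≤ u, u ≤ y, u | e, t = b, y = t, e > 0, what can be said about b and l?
b ≤ l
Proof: y = t and u ≤ y, thus u ≤ t. n = t and n ≤ u, thus t ≤ u. Since u ≤ t, u = t. Since t = b, u = b. u | e and e > 0, hence u ≤ e. u = b, so b ≤ e. Since e ≤ l, b ≤ l.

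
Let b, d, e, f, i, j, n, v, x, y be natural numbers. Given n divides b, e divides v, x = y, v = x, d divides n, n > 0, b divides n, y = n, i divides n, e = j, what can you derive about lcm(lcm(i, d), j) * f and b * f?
lcm(lcm(i, d), j) * f ≤ b * f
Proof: n divides b and b divides n, hence n = b. i divides n and d divides n, so lcm(i, d) divides n. Because v = x and x = y, v = y. y = n, so v = n. Since e divides v, e divides n. e = j, so j divides n. Since lcm(i, d) divides n, lcm(lcm(i, d), j) divides n. Since n > 0, lcm(lcm(i, d), j) ≤ n. Because n = b, lcm(lcm(i, d), j) ≤ b. By multiplying by a non-negative, lcm(lcm(i, d), j) * f ≤ b * f.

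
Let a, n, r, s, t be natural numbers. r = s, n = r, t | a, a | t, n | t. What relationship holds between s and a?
s | a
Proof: t | a and a | t, therefore t = a. n | t, so n | a. Since n = r, r | a. From r = s, s | a.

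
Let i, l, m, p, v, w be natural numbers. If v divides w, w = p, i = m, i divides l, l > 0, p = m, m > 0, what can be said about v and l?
v ≤ l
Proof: Because w = p and p = m, w = m. v divides w, so v divides m. m > 0, so v ≤ m. From i divides l and l > 0, i ≤ l. i = m, so m ≤ l. From v ≤ m, v ≤ l.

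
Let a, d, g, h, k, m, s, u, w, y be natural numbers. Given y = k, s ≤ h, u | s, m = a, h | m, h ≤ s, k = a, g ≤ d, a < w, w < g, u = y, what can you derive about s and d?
s < d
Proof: Because u = y and y = k, u = k. k = a, so u = a. Since u | s, a | s. Since h ≤ s and s ≤ h, h = s. Because m = a and h | m, h | a. h = s, so s | a. Since a | s, a = s. w < g and g ≤ d, so w < d. From a < w, a < d. a = s, so s < d.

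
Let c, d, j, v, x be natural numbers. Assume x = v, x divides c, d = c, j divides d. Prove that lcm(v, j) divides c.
x = v and x divides c, so v divides c. d = c and j divides d, thus j divides c. Since v divides c, lcm(v, j) divides c.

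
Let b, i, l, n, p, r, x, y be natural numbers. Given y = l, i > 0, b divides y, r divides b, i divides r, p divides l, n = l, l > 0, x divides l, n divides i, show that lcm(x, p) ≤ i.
n = l and n divides i, hence l divides i. Since i > 0, l ≤ i. i divides r and r divides b, therefore i divides b. From y = l and b divides y, b divides l. i divides b, so i divides l. Since l > 0, i ≤ l. l ≤ i, so l = i. x divides l and p divides l, so lcm(x, p) divides l. l > 0, so lcm(x, p) ≤ l. l = i, so lcm(x, p) ≤ i.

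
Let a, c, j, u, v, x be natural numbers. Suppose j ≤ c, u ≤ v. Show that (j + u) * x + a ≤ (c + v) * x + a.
j ≤ c and u ≤ v, therefore j + u ≤ c + v. Then (j + u) * x ≤ (c + v) * x. Then (j + u) * x + a ≤ (c + v) * x + a.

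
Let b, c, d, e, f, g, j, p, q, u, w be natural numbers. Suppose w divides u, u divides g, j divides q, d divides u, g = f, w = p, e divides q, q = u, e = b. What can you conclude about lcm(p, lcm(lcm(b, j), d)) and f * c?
lcm(p, lcm(lcm(b, j), d)) divides f * c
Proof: From w = p and w divides u, p divides u. e = b and e divides q, therefore b divides q. Since j divides q, lcm(b, j) divides q. q = u, so lcm(b, j) divides u. Since d divides u, lcm(lcm(b, j), d) divides u. Since p divides u, lcm(p, lcm(lcm(b, j), d)) divides u. Because g = f and u divides g, u divides f. lcm(p, lcm(lcm(b, j), d)) divides u, so lcm(p, lcm(lcm(b, j), d)) divides f. Then lcm(p, lcm(lcm(b, j), d)) divides f * c.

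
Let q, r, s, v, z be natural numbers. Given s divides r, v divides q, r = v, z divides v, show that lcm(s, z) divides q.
r = v and s divides r, thus s divides v. z divides v, so lcm(s, z) divides v. Since v divides q, lcm(s, z) divides q.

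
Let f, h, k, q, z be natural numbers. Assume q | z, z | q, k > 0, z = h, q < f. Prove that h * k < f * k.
From q | z and z | q, q = z. Since z = h, q = h. q < f, so h < f. k > 0, so h * k < f * k.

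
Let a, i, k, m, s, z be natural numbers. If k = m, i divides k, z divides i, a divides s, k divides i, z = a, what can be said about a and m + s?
a divides m + s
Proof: i divides k and k divides i, hence i = k. Since k = m, i = m. Since z = a and z divides i, a divides i. i = m, so a divides m. Because a divides s, a divides m + s.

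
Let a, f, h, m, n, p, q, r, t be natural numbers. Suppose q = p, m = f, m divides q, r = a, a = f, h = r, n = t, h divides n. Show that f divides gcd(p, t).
m = f and m divides q, therefore f divides q. Because q = p, f divides p. Since r = a and a = f, r = f. Since n = t and h divides n, h divides t. Since h = r, r divides t. Since r = f, f divides t. f divides p, so f divides gcd(p, t).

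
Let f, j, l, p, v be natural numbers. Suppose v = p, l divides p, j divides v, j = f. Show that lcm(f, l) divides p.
j = f and j divides v, therefore f divides v. v = p, so f divides p. Because l divides p, lcm(f, l) divides p.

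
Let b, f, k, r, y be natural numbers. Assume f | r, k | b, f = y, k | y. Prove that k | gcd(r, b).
f = y and f | r, thus y | r. Since k | y, k | r. k | b, so k | gcd(r, b).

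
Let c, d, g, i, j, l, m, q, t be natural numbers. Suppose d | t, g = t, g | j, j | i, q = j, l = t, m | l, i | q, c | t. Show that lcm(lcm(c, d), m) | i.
c | t and d | t, so lcm(c, d) | t. From l = t and m | l, m | t. From lcm(c, d) | t, lcm(lcm(c, d), m) | t. Since q = j and i | q, i | j. j | i, so j = i. g = t and g | j, thus t | j. Since j = i, t | i. lcm(lcm(c, d), m) | t, so lcm(lcm(c, d), m) | i.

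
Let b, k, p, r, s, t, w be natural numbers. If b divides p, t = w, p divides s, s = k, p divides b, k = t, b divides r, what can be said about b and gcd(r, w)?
b divides gcd(r, w)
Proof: p divides b and b divides p, so p = b. Since s = k and k = t, s = t. From t = w, s = w. p divides s, so p divides w. p = b, so b divides w. Since b divides r, b divides gcd(r, w).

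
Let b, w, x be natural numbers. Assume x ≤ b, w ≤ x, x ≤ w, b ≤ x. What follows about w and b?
w = b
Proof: w ≤ x and x ≤ w, thus w = x. From x ≤ b and b ≤ x, x = b. Since w = x, w = b.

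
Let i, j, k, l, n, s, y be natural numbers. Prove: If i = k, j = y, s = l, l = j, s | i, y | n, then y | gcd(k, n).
s = l and l = j, thus s = j. s | i, so j | i. j = y, so y | i. Since i = k, y | k. Since y | n, y | gcd(k, n).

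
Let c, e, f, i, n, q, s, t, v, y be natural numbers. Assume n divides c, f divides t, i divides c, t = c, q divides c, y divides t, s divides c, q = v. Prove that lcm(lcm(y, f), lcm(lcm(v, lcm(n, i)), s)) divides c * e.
Because y divides t and f divides t, lcm(y, f) divides t. Since t = c, lcm(y, f) divides c. q = v and q divides c, so v divides c. n divides c and i divides c, hence lcm(n, i) divides c. Since v divides c, lcm(v, lcm(n, i)) divides c. s divides c, so lcm(lcm(v, lcm(n, i)), s) divides c. Since lcm(y, f) divides c, lcm(lcm(y, f), lcm(lcm(v, lcm(n, i)), s)) divides c. Then lcm(lcm(y, f), lcm(lcm(v, lcm(n, i)), s)) divides c * e.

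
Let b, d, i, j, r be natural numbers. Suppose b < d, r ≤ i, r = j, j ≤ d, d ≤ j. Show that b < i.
From d ≤ j and j ≤ d, d = j. b < d, so b < j. r = j and r ≤ i, hence j ≤ i. b < j, so b < i.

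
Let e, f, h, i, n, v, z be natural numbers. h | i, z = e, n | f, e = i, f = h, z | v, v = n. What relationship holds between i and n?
i = n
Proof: z = e and e = i, therefore z = i. v = n and z | v, thus z | n. From z = i, i | n. f = h and n | f, therefore n | h. h | i, so n | i. Since i | n, i = n.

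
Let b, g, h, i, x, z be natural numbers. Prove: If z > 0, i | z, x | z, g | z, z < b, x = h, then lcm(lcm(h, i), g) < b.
x = h and x | z, therefore h | z. i | z, so lcm(h, i) | z. Because g | z, lcm(lcm(h, i), g) | z. Since z > 0, lcm(lcm(h, i), g) ≤ z. z < b, so lcm(lcm(h, i), g) < b.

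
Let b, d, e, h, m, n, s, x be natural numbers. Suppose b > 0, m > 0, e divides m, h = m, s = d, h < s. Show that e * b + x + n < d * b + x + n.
From e divides m and m > 0, e ≤ m. From s = d and h < s, h < d. Since h = m, m < d. e ≤ m, so e < d. Combined with b > 0, by multiplying by a positive, e * b < d * b. Then e * b + x < d * b + x. Then e * b + x + n < d * b + x + n.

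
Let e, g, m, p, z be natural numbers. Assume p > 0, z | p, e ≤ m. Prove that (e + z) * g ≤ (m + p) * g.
Because z | p and p > 0, z ≤ p. e ≤ m, so e + z ≤ m + p. Then (e + z) * g ≤ (m + p) * g.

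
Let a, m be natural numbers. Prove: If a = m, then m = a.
From a = m, by symmetry, m = a.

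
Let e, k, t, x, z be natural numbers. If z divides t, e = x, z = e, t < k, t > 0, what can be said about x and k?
x < k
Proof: z = e and e = x, therefore z = x. z divides t and t > 0, thus z ≤ t. Since t < k, z < k. Since z = x, x < k.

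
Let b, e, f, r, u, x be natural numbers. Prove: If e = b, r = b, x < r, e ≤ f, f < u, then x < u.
r = b and x < r, therefore x < b. Since e = b and e ≤ f, b ≤ f. Since f < u, b < u. x < b, so x < u.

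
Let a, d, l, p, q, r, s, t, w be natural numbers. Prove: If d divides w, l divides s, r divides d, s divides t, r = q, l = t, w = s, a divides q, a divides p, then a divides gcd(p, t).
l = t and l divides s, thus t divides s. Since s divides t, s = t. r divides d and d divides w, thus r divides w. w = s, so r divides s. Since r = q, q divides s. a divides q, so a divides s. From s = t, a divides t. a divides p, so a divides gcd(p, t).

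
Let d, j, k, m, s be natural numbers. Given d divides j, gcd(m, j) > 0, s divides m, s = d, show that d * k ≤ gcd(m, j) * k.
Because s = d and s divides m, d divides m. Since d divides j, d divides gcd(m, j). Since gcd(m, j) > 0, d ≤ gcd(m, j). By multiplying by a non-negative, d * k ≤ gcd(m, j) * k.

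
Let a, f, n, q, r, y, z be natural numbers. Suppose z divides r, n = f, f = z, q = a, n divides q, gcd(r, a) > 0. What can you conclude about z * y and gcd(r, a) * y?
z * y ≤ gcd(r, a) * y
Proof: n = f and f = z, hence n = z. Because q = a and n divides q, n divides a. Since n = z, z divides a. Since z divides r, z divides gcd(r, a). Since gcd(r, a) > 0, z ≤ gcd(r, a). By multiplying by a non-negative, z * y ≤ gcd(r, a) * y.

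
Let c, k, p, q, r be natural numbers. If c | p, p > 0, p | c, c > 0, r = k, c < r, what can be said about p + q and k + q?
p + q < k + q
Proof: c | p and p > 0, so c ≤ p. p | c and c > 0, so p ≤ c. c ≤ p, so c = p. r = k and c < r, therefore c < k. Since c = p, p < k. Then p + q < k + q.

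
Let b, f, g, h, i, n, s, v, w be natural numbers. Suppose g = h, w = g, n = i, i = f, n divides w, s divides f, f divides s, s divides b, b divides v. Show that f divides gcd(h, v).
From n = i and i = f, n = f. Since n divides w, f divides w. w = g, so f divides g. Since g = h, f divides h. s divides f and f divides s, hence s = f. Since s divides b, f divides b. From b divides v, f divides v. Since f divides h, f divides gcd(h, v).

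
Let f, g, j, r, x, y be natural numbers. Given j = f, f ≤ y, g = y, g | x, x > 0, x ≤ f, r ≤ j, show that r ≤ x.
g | x and x > 0, so g ≤ x. Since g = y, y ≤ x. Since f ≤ y, f ≤ x. Since x ≤ f, f = x. j = f, so j = x. Since r ≤ j, r ≤ x.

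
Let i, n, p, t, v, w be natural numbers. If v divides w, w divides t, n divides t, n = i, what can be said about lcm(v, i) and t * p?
lcm(v, i) divides t * p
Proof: Because v divides w and w divides t, v divides t. Because n = i and n divides t, i divides t. v divides t, so lcm(v, i) divides t. Then lcm(v, i) divides t * p.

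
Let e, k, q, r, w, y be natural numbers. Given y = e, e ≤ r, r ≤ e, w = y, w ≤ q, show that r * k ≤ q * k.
e ≤ r and r ≤ e, hence e = r. y = e, so y = r. From w = y and w ≤ q, y ≤ q. Since y = r, r ≤ q. Then r * k ≤ q * k.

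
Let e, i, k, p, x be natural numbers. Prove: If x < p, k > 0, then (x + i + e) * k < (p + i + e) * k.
x < p, thus x + i < p + i. Then x + i + e < p + i + e. Since k > 0, (x + i + e) * k < (p + i + e) * k.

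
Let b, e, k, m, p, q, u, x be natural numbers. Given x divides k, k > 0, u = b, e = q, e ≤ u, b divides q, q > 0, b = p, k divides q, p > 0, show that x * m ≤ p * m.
x divides k and k > 0, thus x ≤ k. e = q and e ≤ u, so q ≤ u. u = b, so q ≤ b. From b divides q and q > 0, b ≤ q. Because q ≤ b, q = b. Since b = p, q = p. Because k divides q, k divides p. Since p > 0, k ≤ p. x ≤ k, so x ≤ p. By multiplying by a non-negative, x * m ≤ p * m.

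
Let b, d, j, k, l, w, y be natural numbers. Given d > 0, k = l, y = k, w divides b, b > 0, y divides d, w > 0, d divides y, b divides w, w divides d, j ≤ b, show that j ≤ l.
From d divides y and y divides d, d = y. Since y = k, d = k. k = l, so d = l. Because w divides b and b > 0, w ≤ b. b divides w and w > 0, hence b ≤ w. Since w ≤ b, w = b. w divides d and d > 0, so w ≤ d. w = b, so b ≤ d. j ≤ b, so j ≤ d. d = l, so j ≤ l.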